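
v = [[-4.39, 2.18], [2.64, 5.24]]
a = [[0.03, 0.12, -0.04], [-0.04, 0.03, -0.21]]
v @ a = [[-0.22, -0.46, -0.28], [-0.13, 0.47, -1.21]]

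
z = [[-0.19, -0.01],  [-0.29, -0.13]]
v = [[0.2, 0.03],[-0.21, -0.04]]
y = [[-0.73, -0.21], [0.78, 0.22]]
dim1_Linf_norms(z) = [0.19, 0.29]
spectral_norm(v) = 0.29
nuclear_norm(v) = 0.30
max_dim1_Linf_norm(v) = 0.21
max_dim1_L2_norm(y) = 0.81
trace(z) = -0.32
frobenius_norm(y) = 1.11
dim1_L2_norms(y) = [0.76, 0.81]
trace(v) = 0.16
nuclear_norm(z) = 0.43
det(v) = -0.00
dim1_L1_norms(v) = [0.23, 0.25]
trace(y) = -0.51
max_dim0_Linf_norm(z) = 0.29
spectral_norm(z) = 0.37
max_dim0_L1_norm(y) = 1.51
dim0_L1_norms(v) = [0.41, 0.07]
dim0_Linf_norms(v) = [0.21, 0.04]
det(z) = 0.02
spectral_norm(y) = 1.11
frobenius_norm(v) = 0.29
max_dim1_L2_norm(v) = 0.21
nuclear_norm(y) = 1.11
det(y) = 0.00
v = y @ z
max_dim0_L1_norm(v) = 0.41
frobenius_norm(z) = 0.37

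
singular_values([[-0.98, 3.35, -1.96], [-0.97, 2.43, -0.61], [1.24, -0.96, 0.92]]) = [5.03, 0.88, 0.66]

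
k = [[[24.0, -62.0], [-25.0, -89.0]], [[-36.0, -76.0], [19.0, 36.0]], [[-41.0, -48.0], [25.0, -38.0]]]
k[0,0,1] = -62.0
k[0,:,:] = [[24.0, -62.0], [-25.0, -89.0]]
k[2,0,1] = -48.0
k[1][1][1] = 36.0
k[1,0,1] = -76.0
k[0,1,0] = -25.0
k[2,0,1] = -48.0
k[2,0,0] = -41.0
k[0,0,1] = -62.0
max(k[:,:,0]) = 25.0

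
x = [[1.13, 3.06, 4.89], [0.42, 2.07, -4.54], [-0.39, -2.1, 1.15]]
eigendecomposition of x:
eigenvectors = [[-0.04, -0.98, -0.90], [-0.86, 0.18, 0.38], [0.51, -0.04, 0.19]]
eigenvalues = [4.76, 0.79, -1.2]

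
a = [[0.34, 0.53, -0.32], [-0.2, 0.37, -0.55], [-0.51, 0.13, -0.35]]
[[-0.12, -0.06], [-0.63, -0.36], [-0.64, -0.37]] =a@ [[0.68, 0.42], [-0.20, -0.15], [0.77, 0.40]]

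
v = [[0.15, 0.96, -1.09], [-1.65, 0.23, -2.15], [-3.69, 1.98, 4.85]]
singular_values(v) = [6.48, 2.75, 1.05]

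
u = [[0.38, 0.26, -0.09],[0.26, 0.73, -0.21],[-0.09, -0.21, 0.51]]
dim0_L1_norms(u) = [0.73, 1.2, 0.81]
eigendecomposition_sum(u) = [[0.17, 0.32, -0.18], [0.32, 0.63, -0.34], [-0.18, -0.34, 0.19]] + [[0.18, -0.10, -0.02],[-0.10, 0.06, 0.01],[-0.02, 0.01, 0.00]] + [[0.04, 0.04, 0.11],[0.04, 0.04, 0.12],[0.11, 0.12, 0.32]]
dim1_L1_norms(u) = [0.73, 1.2, 0.81]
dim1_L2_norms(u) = [0.47, 0.8, 0.56]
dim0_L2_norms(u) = [0.47, 0.8, 0.56]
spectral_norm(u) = 0.98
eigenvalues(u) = [0.98, 0.24, 0.4]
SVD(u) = [[-0.41, -0.30, 0.86], [-0.8, -0.33, -0.50], [0.44, -0.89, -0.10]] @ diag([0.979031329586682, 0.40134606120241534, 0.239622609210903]) @ [[-0.41, -0.80, 0.44], [-0.3, -0.33, -0.89], [0.86, -0.50, -0.10]]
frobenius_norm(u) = 1.08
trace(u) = 1.62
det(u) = 0.09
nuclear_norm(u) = 1.62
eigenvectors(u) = [[-0.41, -0.86, 0.30], [-0.80, 0.5, 0.33], [0.44, 0.1, 0.89]]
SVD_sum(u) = [[0.17, 0.32, -0.18],[0.32, 0.63, -0.34],[-0.18, -0.34, 0.19]] + [[0.04, 0.04, 0.11], [0.04, 0.04, 0.12], [0.11, 0.12, 0.32]] + [[0.18, -0.1, -0.02],  [-0.10, 0.06, 0.01],  [-0.02, 0.01, 0.0]]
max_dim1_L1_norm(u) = 1.2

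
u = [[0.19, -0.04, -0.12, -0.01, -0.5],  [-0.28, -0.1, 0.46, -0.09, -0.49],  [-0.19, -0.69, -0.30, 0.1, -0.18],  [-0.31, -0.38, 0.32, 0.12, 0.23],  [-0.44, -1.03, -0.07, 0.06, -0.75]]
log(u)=[[0.89+0.43j, 7.06+6.67j, 8.26+13.22j, (-0-1.41j), -6.46-7.61j], [(-1.66+0.29j), -6.04-4.75j, (-6.58-12.24j), -0.29+1.30j, (5.77+8.43j)], [1.09+0.52j, (1.8+5.3j), -0.25+9.66j, 0.42-1.03j, -0.69-5.13j], [-4.77-0.17j, (-13.14-11.09j), (-17.56-24.58j), -1.96+2.62j, 14.24+15.42j], [1.37+1.04j, 2.57+4.74j, (1.85+5.92j), (0.37-0.63j), (-1.94-1.68j)]]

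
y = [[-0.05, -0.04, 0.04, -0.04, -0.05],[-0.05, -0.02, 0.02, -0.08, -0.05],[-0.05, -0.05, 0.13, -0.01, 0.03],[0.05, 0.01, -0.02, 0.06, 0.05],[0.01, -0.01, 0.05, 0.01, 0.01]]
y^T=[[-0.05, -0.05, -0.05, 0.05, 0.01], [-0.04, -0.02, -0.05, 0.01, -0.01], [0.04, 0.02, 0.13, -0.02, 0.05], [-0.04, -0.08, -0.01, 0.06, 0.01], [-0.05, -0.05, 0.03, 0.05, 0.01]]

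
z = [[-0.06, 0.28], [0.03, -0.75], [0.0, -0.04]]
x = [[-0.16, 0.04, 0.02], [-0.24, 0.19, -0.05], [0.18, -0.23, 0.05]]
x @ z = [[0.01, -0.08], [0.02, -0.21], [-0.02, 0.22]]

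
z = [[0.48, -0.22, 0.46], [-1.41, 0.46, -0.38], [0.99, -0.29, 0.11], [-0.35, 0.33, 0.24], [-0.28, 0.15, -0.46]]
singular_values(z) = [2.02, 0.61, 0.21]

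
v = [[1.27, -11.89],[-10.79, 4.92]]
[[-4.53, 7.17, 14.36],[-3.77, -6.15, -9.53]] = v @ [[0.55, 0.31, 0.35], [0.44, -0.57, -1.17]]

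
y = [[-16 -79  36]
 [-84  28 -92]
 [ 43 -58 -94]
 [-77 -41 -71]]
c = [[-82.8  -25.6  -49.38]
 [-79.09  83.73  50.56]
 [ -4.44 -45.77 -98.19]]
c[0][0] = -82.8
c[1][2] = 50.56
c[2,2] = -98.19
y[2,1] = -58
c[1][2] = 50.56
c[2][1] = -45.77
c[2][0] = -4.44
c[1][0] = -79.09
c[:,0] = [-82.8, -79.09, -4.44]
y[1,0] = -84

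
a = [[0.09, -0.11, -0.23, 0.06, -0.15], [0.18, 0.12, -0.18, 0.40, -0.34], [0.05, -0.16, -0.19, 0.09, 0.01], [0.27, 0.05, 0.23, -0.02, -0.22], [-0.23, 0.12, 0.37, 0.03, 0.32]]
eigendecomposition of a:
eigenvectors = [[0.34+0.00j, (-0.62+0j), (0.04-0.17j), 0.04+0.17j, (-0.01+0j)], [0.42+0.00j, -0.46+0.00j, -0.83+0.00j, (-0.83-0j), (-0.93+0j)], [(0.49+0j), 0.29+0.00j, 0.16-0.18j, 0.16+0.18j, 0.29+0.00j], [-0.66+0.00j, (0.1+0j), (-0.24-0.32j), -0.24+0.32j, (-0.1+0j)], [(-0.18+0j), (-0.56+0j), -0.06+0.24j, (-0.06-0.24j), 0.22+0.00j]]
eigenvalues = [(-0.42+0j), (-0.03+0j), (0.24+0.25j), (0.24-0.25j), (0.3+0j)]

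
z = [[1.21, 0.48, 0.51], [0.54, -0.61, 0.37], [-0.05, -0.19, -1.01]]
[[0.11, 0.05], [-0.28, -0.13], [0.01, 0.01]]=z @ [[-0.03, -0.01], [0.38, 0.18], [-0.08, -0.04]]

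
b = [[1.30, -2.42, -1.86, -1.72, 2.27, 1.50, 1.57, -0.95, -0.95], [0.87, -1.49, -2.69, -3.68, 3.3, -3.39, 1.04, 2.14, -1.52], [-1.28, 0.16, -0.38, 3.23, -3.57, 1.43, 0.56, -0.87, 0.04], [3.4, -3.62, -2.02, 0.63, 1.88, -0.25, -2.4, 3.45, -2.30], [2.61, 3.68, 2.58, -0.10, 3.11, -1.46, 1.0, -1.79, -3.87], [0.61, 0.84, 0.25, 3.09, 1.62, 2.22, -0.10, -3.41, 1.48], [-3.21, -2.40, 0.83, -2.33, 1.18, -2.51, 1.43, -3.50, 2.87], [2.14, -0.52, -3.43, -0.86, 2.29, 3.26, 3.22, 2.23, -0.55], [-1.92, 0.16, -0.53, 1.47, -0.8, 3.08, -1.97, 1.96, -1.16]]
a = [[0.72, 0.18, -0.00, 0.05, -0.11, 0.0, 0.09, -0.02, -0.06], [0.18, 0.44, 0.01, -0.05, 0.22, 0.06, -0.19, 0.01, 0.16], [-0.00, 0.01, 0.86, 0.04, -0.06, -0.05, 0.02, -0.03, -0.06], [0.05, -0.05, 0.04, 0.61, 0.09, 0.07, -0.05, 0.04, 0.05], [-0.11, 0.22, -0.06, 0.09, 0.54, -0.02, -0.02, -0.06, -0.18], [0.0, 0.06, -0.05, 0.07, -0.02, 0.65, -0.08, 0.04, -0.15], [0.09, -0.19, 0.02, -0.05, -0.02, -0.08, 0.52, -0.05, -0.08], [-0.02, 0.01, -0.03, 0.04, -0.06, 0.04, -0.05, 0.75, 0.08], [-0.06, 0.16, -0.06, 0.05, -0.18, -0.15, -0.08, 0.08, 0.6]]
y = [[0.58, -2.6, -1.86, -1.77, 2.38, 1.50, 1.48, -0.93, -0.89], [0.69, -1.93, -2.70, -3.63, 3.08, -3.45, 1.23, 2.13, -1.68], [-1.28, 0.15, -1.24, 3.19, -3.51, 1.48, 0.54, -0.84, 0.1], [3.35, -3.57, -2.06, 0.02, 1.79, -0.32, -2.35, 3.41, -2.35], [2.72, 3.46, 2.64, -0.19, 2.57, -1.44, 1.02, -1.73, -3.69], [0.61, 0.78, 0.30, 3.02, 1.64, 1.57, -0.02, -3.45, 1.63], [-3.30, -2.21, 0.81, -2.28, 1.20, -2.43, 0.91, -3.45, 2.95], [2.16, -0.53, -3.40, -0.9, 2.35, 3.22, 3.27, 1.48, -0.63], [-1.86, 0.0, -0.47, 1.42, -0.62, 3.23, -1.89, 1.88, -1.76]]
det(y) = -200855.38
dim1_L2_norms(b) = [5.06, 7.36, 5.3, 7.46, 7.62, 5.66, 7.24, 6.99, 5.03]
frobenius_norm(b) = 19.50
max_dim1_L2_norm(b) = 7.62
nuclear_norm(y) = 48.67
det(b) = -461403.61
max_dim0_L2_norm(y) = 7.09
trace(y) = 2.20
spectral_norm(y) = 11.30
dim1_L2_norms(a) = [0.76, 0.59, 0.87, 0.63, 0.63, 0.68, 0.58, 0.76, 0.68]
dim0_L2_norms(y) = [6.36, 6.4, 6.0, 6.61, 6.88, 6.91, 5.06, 7.09, 6.13]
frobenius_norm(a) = 2.08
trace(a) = 5.69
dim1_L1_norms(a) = [1.23, 1.32, 1.13, 1.05, 1.3, 1.12, 1.1, 1.08, 1.42]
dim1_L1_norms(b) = [14.54, 20.12, 11.52, 19.95, 20.2, 13.62, 20.26, 18.5, 13.05]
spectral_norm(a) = 0.93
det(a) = -0.00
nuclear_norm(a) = 5.70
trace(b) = 7.89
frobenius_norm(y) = 19.23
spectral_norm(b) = 11.47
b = a + y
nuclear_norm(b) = 49.54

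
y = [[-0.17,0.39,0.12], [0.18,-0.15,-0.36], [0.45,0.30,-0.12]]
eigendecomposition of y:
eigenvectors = [[(0.72+0j), -0.41-0.22j, (-0.41+0.22j)],  [(-0.61+0j), 0.18-0.47j, 0.18+0.47j],  [(-0.33+0j), (-0.73+0j), -0.73-0.00j]]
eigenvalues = [(-0.55+0j), (0.06+0.33j), (0.06-0.33j)]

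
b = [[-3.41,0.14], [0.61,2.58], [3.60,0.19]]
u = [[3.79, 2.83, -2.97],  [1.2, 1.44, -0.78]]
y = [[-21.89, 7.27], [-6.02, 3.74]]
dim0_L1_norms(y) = [27.91, 11.01]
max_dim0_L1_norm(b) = 7.62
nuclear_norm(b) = 7.57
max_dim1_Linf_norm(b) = 3.6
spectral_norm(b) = 5.01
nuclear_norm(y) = 25.66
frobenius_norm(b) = 5.63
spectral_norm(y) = 24.08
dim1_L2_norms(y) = [23.07, 7.09]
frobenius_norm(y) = 24.13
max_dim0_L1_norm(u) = 4.99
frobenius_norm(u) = 5.94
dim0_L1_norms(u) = [4.99, 4.27, 3.75]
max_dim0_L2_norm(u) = 3.98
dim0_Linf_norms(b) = [3.6, 2.58]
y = u @ b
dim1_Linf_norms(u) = [3.79, 1.44]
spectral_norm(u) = 5.92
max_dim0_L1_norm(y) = 27.91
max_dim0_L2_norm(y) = 22.7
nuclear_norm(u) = 6.43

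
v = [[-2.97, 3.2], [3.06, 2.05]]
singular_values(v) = [4.48, 3.55]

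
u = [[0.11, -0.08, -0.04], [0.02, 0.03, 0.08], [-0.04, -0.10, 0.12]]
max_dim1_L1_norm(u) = 0.26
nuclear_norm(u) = 0.38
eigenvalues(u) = [(0.15+0j), (0.05+0.09j), (0.05-0.09j)]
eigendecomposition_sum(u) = [[0.10-0.00j, 0.01-0.00j, -0.09+0.00j], [-0.02+0.00j, (-0+0j), (0.02-0j)], [(-0.06+0j), -0.01+0.00j, (0.06-0j)]] + [[0.01+0.02j,-0.05+0.02j,(0.03+0.02j)], [(0.02-0j),(0.02+0.05j),0.03-0.03j], [(0.01+0.02j),-0.05+0.03j,(0.03+0.02j)]] + [[(0.01-0.02j), (-0.05-0.02j), (0.03-0.02j)],[(0.02+0j), 0.02-0.05j, (0.03+0.03j)],[0.01-0.02j, (-0.05-0.03j), 0.03-0.02j]]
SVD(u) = [[-0.26,-0.94,-0.2],  [0.3,0.12,-0.95],  [0.92,-0.31,0.26]] @ diag([0.16808153954057814, 0.1418634674240928, 0.07364341570081084]) @ [[-0.35, -0.37, 0.86], [-0.63, 0.77, 0.07], [-0.69, -0.52, -0.50]]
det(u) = 0.00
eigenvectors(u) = [[-0.85+0.00j, -0.08-0.54j, (-0.08+0.54j)], [(0.19+0j), (-0.6+0j), -0.60-0.00j], [(0.49+0j), -0.16-0.56j, -0.16+0.56j]]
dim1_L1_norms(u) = [0.23, 0.13, 0.26]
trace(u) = 0.26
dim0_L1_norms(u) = [0.17, 0.21, 0.24]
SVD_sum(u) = [[0.02,0.02,-0.04], [-0.02,-0.02,0.04], [-0.05,-0.06,0.13]] + [[0.08,-0.10,-0.01], [-0.01,0.01,0.00], [0.03,-0.03,-0.00]] + [[0.01, 0.01, 0.01], [0.05, 0.04, 0.04], [-0.01, -0.01, -0.01]]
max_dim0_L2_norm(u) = 0.15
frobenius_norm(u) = 0.23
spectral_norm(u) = 0.17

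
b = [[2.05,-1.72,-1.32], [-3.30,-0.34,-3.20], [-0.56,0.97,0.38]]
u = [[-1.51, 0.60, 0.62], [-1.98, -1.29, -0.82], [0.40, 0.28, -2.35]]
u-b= [[-3.56, 2.32, 1.94],[1.32, -0.95, 2.38],[0.96, -0.69, -2.73]]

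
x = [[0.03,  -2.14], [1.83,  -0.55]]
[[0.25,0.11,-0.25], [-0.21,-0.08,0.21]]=x @ [[-0.15, -0.06, 0.15], [-0.12, -0.05, 0.12]]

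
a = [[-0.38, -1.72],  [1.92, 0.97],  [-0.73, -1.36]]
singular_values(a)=[2.94, 1.22]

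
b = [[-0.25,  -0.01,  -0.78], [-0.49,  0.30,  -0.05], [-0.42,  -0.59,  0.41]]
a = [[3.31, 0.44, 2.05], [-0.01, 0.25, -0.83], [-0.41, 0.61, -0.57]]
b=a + [[-3.56, -0.45, -2.83], [-0.48, 0.05, 0.78], [-0.01, -1.2, 0.98]]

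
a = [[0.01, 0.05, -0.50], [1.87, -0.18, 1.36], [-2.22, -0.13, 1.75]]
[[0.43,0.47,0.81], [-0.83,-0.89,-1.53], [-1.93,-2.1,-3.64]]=a @[[0.22, 0.24, 0.42],[1.43, 1.54, 2.68],[-0.72, -0.78, -1.35]]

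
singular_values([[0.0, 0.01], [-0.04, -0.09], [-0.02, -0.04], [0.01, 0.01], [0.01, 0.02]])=[0.11, 0.01]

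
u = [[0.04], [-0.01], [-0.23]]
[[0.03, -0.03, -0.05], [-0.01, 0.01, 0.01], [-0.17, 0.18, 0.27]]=u@ [[0.72,-0.77,-1.19]]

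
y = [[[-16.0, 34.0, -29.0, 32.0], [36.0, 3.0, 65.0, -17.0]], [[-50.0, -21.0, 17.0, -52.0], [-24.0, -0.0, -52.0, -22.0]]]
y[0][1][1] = 3.0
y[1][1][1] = -0.0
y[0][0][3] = 32.0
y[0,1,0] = 36.0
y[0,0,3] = 32.0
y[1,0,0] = -50.0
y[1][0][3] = -52.0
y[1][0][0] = -50.0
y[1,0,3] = -52.0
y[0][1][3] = -17.0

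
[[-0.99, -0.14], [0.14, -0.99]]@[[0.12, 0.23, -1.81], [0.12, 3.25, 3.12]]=[[-0.14, -0.68, 1.36], [-0.1, -3.19, -3.34]]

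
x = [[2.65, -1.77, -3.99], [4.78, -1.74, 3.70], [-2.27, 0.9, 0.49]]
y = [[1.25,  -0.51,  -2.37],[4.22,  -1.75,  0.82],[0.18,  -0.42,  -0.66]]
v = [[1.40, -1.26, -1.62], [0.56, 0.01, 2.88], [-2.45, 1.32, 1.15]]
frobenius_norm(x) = 8.48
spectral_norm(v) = 4.09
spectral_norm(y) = 4.78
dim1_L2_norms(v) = [2.48, 2.93, 3.01]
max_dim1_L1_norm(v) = 4.92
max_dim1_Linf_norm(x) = 4.78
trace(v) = 2.56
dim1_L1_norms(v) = [4.28, 3.45, 4.92]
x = v + y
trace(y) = -1.16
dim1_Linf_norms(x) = [3.99, 4.78, 2.27]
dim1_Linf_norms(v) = [1.62, 2.88, 2.45]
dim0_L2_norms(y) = [4.4, 1.87, 2.59]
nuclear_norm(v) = 7.03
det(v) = 3.16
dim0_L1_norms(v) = [4.41, 2.59, 5.65]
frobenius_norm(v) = 4.88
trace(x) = 1.40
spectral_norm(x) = 6.60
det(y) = 3.83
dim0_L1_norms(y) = [5.65, 2.68, 3.85]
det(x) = 6.52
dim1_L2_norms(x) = [5.11, 6.29, 2.49]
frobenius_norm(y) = 5.44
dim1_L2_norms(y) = [2.73, 4.64, 0.8]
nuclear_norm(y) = 7.68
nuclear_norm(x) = 12.10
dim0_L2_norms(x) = [5.92, 2.64, 5.46]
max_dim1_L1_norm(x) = 10.22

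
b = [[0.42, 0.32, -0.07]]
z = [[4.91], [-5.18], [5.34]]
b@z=[[0.03]]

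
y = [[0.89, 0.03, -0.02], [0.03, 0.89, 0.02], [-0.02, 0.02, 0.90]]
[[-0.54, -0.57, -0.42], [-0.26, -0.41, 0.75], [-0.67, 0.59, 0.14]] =y @ [[-0.61, -0.61, -0.50], [-0.25, -0.45, 0.86], [-0.75, 0.65, 0.12]]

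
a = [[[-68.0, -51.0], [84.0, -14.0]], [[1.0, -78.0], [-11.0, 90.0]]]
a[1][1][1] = 90.0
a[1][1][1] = 90.0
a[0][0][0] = -68.0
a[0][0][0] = -68.0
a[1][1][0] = -11.0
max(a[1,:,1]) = 90.0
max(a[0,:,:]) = 84.0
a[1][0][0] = 1.0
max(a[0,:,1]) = -14.0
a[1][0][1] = -78.0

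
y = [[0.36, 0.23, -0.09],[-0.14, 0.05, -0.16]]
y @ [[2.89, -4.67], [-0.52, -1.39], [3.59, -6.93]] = [[0.6, -1.38],[-1.01, 1.69]]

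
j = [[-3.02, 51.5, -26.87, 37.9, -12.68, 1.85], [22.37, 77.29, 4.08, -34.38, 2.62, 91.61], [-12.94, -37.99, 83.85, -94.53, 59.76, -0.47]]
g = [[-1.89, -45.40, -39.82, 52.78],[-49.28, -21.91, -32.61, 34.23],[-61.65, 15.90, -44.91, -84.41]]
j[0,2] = -26.87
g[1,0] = -49.28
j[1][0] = 22.37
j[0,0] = -3.02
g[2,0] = -61.65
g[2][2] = -44.91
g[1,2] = -32.61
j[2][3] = -94.53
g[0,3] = 52.78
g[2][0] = -61.65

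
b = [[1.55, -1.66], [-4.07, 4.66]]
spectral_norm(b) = 6.59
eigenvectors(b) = [[-0.75, 0.34],[-0.66, -0.94]]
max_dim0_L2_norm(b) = 4.95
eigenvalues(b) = [0.08, 6.13]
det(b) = 0.47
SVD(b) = [[-0.34, 0.94],  [0.94, 0.34]] @ diag([6.590416003042785, 0.07083012662394668]) @ [[-0.66, 0.75], [0.75, 0.66]]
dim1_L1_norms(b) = [3.21, 8.73]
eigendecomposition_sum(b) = [[0.06, 0.02],[0.05, 0.02]] + [[1.49, -1.68], [-4.12, 4.64]]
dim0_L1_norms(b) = [5.62, 6.32]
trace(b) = 6.21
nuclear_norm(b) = 6.66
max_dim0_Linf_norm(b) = 4.66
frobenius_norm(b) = 6.59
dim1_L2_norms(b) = [2.27, 6.19]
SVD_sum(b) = [[1.50, -1.7],[-4.09, 4.64]] + [[0.05, 0.04],[0.02, 0.02]]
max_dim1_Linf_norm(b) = 4.66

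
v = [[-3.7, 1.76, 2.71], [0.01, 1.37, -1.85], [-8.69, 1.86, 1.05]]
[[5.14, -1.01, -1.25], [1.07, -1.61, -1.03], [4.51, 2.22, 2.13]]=v@ [[-0.07,-0.6,-0.57], [1.71,-1.48,-1.29], [0.69,-0.23,-0.4]]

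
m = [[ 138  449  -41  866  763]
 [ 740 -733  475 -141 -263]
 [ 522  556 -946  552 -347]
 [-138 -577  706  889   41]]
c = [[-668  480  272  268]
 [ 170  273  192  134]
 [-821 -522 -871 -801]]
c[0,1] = 480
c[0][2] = 272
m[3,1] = -577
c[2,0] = -821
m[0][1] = 449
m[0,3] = 866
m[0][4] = 763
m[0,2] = -41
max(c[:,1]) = 480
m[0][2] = -41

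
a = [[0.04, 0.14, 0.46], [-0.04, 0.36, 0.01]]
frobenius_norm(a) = 0.60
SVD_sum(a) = [[0.02, 0.25, 0.39], [0.01, 0.11, 0.17]] + [[0.02, -0.11, 0.07], [-0.05, 0.25, -0.16]]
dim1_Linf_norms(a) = [0.46, 0.36]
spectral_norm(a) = 0.51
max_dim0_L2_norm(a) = 0.46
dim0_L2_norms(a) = [0.06, 0.39, 0.46]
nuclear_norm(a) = 0.83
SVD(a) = [[-0.92, -0.39], [-0.39, 0.92]] @ diag([0.5056866681781327, 0.3292126875241885]) @ [[-0.04,-0.54,-0.84],[-0.16,0.84,-0.52]]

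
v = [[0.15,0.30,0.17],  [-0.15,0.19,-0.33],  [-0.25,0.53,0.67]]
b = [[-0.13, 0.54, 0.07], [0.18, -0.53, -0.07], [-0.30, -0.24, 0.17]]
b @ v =[[-0.12, 0.10, -0.15], [0.12, -0.08, 0.16], [-0.05, -0.05, 0.14]]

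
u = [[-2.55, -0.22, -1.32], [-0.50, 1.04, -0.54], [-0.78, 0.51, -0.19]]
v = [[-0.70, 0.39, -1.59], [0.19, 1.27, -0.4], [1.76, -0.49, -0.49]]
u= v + [[-1.85, -0.61, 0.27], [-0.69, -0.23, -0.14], [-2.54, 1.0, 0.30]]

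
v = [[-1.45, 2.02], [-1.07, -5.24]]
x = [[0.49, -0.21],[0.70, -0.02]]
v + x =[[-0.96, 1.81], [-0.37, -5.26]]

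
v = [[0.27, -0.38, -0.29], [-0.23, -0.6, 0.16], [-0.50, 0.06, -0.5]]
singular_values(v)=[0.72, 0.71, 0.48]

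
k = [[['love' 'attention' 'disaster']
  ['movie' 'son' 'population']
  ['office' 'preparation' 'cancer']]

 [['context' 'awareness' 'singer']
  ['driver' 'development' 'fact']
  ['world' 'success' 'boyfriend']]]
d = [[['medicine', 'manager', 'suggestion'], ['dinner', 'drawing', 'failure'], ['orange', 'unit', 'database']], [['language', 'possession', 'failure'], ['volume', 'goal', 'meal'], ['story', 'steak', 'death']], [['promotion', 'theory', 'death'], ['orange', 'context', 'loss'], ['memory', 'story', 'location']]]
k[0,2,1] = 'preparation'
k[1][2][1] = 'success'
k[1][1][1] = 'development'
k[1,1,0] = 'driver'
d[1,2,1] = 'steak'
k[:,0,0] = ['love', 'context']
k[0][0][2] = 'disaster'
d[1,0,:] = ['language', 'possession', 'failure']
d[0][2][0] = 'orange'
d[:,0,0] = ['medicine', 'language', 'promotion']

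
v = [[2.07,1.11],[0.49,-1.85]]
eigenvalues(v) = [2.2, -1.98]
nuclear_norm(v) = 4.23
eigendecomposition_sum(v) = [[2.13, 0.58], [0.26, 0.07]] + [[-0.06, 0.53], [0.23, -1.92]]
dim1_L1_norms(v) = [3.18, 2.34]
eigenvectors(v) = [[0.99, -0.26], [0.12, 0.96]]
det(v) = -4.37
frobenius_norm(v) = 3.03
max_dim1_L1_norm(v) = 3.18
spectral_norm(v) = 2.45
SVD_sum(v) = [[1.54, 1.61], [-0.69, -0.72]] + [[0.53, -0.5], [1.18, -1.13]]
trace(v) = 0.22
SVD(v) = [[-0.91, 0.41], [0.41, 0.91]] @ diag([2.445916663651849, 1.7880412955159082]) @ [[-0.69,-0.72], [0.72,-0.69]]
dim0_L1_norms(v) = [2.56, 2.96]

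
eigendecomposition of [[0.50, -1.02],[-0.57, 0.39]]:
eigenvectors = [[0.82, 0.78],[-0.57, 0.63]]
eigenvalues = [1.21, -0.32]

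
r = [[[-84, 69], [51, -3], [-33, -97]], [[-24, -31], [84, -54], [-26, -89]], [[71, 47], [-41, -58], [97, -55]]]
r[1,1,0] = 84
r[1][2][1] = -89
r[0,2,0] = -33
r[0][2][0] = -33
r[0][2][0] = -33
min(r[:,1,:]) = -58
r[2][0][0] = 71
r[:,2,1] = [-97, -89, -55]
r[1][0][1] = -31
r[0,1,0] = 51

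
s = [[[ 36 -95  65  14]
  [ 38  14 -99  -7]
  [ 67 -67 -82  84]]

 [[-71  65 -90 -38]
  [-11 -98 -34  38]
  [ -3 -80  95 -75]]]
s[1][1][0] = -11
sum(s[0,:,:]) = -32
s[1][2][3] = -75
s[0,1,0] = 38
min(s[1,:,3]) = -75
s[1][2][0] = -3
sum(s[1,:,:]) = -302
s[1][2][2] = 95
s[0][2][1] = -67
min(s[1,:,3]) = -75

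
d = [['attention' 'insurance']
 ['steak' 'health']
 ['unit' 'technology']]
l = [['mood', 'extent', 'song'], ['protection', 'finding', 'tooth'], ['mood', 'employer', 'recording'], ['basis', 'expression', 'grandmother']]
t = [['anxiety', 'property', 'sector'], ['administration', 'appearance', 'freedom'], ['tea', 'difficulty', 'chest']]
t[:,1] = ['property', 'appearance', 'difficulty']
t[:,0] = ['anxiety', 'administration', 'tea']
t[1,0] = 'administration'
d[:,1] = ['insurance', 'health', 'technology']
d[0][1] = 'insurance'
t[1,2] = 'freedom'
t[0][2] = 'sector'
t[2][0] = 'tea'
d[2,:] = ['unit', 'technology']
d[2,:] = ['unit', 'technology']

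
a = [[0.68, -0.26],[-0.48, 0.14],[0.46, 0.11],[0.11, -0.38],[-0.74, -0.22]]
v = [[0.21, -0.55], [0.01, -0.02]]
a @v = [[0.14, -0.37], [-0.1, 0.26], [0.10, -0.26], [0.02, -0.05], [-0.16, 0.41]]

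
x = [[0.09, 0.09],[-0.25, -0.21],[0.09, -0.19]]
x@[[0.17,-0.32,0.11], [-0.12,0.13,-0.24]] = [[0.00, -0.02, -0.01],[-0.02, 0.05, 0.02],[0.04, -0.05, 0.06]]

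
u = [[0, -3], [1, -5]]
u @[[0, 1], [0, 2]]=[[0, -6], [0, -9]]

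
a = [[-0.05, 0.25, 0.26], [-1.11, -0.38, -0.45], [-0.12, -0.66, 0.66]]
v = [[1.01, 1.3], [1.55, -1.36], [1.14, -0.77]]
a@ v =[[0.63, -0.61], [-2.22, -0.58], [-0.39, 0.23]]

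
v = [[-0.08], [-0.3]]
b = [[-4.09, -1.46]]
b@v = [[0.77]]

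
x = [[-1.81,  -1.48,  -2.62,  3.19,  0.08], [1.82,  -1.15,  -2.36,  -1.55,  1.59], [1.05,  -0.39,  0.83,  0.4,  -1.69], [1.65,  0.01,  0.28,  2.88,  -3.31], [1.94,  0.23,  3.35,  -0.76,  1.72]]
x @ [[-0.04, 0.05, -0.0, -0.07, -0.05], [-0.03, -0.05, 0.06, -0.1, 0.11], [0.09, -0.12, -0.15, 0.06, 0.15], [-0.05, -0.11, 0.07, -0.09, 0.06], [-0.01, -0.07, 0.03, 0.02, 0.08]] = [[-0.28, -0.06, 0.53, -0.17, -0.27], [-0.19, 0.49, 0.22, 0.02, -0.54], [0.04, 0.05, -0.17, -0.05, -0.08], [-0.15, -0.04, 0.06, -0.43, -0.13], [0.24, -0.35, -0.49, 0.15, 0.52]]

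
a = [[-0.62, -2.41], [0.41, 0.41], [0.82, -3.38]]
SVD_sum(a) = [[0.16, -2.36], [-0.03, 0.38], [0.23, -3.42]] + [[-0.78, -0.05], [0.44, 0.03], [0.59, 0.04]]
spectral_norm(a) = 4.18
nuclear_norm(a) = 5.25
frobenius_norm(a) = 4.32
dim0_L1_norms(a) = [1.85, 6.2]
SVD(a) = [[0.57, 0.73], [-0.09, -0.41], [0.82, -0.55]] @ diag([4.180468792407222, 1.0719984494901602]) @ [[0.07, -1.00], [-1.0, -0.07]]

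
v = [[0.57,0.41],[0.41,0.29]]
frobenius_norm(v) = 0.86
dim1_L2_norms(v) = [0.7, 0.5]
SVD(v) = [[-0.81, -0.58], [-0.58, 0.81]] @ diag([0.8632435804486893, 0.0032435804486894214]) @ [[-0.81, -0.58], [0.58, -0.81]]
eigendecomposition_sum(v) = [[0.57, 0.41], [0.41, 0.29]] + [[-0.00, 0.0],[0.00, -0.00]]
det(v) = -0.00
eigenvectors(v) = [[0.81, -0.58], [0.58, 0.81]]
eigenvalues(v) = [0.86, -0.0]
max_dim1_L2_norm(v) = 0.7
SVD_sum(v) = [[0.57, 0.41], [0.41, 0.29]] + [[-0.0, 0.0], [0.00, -0.0]]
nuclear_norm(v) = 0.87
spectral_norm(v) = 0.86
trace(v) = 0.86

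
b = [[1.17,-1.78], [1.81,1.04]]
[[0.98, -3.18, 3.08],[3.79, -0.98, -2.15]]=b @ [[1.75, -1.14, -0.14],  [0.6, 1.04, -1.82]]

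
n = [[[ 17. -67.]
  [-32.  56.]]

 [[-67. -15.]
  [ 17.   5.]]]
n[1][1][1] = 5.0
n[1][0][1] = -15.0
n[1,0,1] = -15.0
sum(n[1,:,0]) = -50.0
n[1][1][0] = 17.0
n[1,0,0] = -67.0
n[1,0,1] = -15.0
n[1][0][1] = -15.0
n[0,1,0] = -32.0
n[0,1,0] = -32.0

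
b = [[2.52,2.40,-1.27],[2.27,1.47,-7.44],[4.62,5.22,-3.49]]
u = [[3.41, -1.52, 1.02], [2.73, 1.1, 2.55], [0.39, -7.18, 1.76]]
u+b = [[5.93, 0.88, -0.25], [5.0, 2.57, -4.89], [5.01, -1.96, -1.73]]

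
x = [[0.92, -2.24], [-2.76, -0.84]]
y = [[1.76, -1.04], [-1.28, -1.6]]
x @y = [[4.49, 2.63], [-3.78, 4.21]]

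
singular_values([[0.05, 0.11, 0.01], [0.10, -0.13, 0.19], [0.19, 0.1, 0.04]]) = [0.27, 0.23, 0.04]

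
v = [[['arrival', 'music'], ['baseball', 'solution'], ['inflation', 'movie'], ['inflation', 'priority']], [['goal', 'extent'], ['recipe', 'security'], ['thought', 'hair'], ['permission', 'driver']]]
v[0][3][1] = 'priority'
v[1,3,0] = 'permission'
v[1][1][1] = 'security'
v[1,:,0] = ['goal', 'recipe', 'thought', 'permission']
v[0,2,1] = 'movie'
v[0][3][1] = 'priority'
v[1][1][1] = 'security'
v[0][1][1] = 'solution'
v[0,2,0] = 'inflation'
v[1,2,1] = 'hair'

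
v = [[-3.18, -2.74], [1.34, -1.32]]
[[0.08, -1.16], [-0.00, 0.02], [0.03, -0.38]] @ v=[[-1.81, 1.31], [0.03, -0.03], [-0.6, 0.42]]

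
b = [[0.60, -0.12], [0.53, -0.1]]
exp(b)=[[1.78, -0.16],[0.69, 0.87]]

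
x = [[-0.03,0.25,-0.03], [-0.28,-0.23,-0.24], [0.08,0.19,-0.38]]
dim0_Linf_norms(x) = [0.28, 0.25, 0.38]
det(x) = -0.03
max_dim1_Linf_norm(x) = 0.38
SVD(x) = [[0.15, -0.43, -0.89], [0.55, 0.78, -0.29], [0.82, -0.45, 0.36]] @ diag([0.46308506530393206, 0.4448020533887877, 0.16674338245810852]) @ [[-0.20,0.15,-0.97], [-0.54,-0.84,-0.01], [0.81,-0.52,-0.25]]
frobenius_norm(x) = 0.66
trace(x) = -0.64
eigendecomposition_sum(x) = [[(0.04+0.15j), 0.15+0.05j, -0.10+0.06j],[-0.21-0.03j, -0.15+0.16j, (-0.02-0.15j)],[-0.04+0.09j, 0.06+0.09j, -0.08-0.01j]] + [[0.04-0.15j, 0.15-0.05j, -0.10-0.06j], [-0.21+0.03j, (-0.15-0.16j), -0.02+0.15j], [(-0.04-0.09j), (0.06-0.09j), (-0.08+0.01j)]] + [[(-0.11-0j), -0.05-0.00j, 0.16+0.00j], [(0.13+0j), 0.06+0.00j, (-0.19-0j)], [(0.16+0j), (0.08+0j), -0.23-0.00j]]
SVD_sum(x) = [[-0.01, 0.01, -0.07], [-0.05, 0.04, -0.25], [-0.08, 0.06, -0.37]] + [[0.10, 0.16, 0.0],[-0.19, -0.29, -0.0],[0.11, 0.17, 0.0]] + [[-0.12, 0.08, 0.04], [-0.04, 0.03, 0.01], [0.05, -0.03, -0.01]]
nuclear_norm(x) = 1.07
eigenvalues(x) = [(-0.18+0.3j), (-0.18-0.3j), (-0.28+0j)]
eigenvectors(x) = [[(-0.22-0.51j), -0.22+0.51j, -0.48+0.00j], [0.75+0.00j, 0.75-0.00j, 0.56+0.00j], [0.10-0.35j, (0.1+0.35j), (0.68+0j)]]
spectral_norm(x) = 0.46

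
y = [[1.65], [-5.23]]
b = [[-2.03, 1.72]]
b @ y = [[-12.35]]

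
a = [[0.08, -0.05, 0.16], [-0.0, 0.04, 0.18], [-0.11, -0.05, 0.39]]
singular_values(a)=[0.47, 0.12, 0.07]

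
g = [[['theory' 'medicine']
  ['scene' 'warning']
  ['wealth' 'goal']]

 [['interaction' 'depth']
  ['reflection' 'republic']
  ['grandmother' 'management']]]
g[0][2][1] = 'goal'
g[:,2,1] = ['goal', 'management']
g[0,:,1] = ['medicine', 'warning', 'goal']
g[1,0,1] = 'depth'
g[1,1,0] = 'reflection'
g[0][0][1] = 'medicine'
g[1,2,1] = 'management'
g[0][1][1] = 'warning'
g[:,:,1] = [['medicine', 'warning', 'goal'], ['depth', 'republic', 'management']]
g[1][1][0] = 'reflection'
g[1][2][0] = 'grandmother'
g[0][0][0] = 'theory'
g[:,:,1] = [['medicine', 'warning', 'goal'], ['depth', 'republic', 'management']]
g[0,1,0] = 'scene'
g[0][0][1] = 'medicine'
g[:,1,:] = [['scene', 'warning'], ['reflection', 'republic']]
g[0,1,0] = 'scene'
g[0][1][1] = 'warning'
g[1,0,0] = 'interaction'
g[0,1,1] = 'warning'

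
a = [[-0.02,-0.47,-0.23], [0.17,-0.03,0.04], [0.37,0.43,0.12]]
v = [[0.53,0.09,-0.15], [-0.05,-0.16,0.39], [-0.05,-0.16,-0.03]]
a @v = [[0.02, 0.11, -0.17], [0.09, 0.01, -0.04], [0.17, -0.05, 0.11]]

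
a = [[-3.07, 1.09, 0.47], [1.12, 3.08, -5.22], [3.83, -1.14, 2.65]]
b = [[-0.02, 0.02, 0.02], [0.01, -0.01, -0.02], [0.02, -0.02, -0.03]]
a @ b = [[0.08, -0.08, -0.1], [-0.1, 0.1, 0.12], [-0.03, 0.03, 0.02]]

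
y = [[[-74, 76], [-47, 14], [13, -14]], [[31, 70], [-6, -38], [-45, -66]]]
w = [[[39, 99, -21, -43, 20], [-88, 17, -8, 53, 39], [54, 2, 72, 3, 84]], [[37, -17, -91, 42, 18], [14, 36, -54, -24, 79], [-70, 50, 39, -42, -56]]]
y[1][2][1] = -66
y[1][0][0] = 31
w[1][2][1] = 50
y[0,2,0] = 13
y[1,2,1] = -66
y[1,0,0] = 31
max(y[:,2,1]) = -14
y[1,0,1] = 70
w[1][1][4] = 79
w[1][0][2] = -91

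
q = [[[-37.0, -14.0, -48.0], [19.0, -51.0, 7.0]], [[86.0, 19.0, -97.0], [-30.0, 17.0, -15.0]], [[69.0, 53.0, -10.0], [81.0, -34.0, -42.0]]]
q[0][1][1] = -51.0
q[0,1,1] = -51.0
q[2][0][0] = 69.0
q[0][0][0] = -37.0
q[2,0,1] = 53.0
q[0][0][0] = -37.0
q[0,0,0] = -37.0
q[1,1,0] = -30.0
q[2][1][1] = -34.0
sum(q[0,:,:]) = -124.0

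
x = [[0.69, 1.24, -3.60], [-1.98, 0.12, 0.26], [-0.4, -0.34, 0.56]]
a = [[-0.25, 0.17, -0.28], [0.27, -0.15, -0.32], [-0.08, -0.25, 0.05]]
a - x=[[-0.94,-1.07,3.32], [2.25,-0.27,-0.58], [0.32,0.09,-0.51]]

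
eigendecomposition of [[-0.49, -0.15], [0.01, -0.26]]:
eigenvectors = [[-1.00, 0.56],[0.04, -0.83]]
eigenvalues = [-0.48, -0.27]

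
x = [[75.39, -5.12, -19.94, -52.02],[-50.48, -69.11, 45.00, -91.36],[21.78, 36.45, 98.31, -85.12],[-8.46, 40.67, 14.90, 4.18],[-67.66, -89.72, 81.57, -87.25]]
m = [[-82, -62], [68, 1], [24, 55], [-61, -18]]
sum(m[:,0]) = -51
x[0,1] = -5.12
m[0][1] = -62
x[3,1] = 40.67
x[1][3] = -91.36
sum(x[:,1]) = -86.83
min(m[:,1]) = -62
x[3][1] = 40.67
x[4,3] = -87.25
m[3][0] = -61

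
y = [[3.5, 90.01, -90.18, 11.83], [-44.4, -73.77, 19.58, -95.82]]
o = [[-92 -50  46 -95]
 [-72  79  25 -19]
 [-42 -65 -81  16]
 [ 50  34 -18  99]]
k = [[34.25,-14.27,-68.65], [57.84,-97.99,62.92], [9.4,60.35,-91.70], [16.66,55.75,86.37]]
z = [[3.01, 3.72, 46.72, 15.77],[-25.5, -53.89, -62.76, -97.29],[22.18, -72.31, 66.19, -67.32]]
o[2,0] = -42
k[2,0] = 9.4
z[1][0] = -25.5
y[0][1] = 90.01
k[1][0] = 57.84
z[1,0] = -25.5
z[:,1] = [3.72, -53.89, -72.31]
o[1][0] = -72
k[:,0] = [34.25, 57.84, 9.4, 16.66]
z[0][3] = 15.77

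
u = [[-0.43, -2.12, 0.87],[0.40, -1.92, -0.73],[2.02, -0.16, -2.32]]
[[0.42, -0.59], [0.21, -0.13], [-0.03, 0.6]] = u@[[0.25, 0.01], [-0.15, 0.17], [0.24, -0.26]]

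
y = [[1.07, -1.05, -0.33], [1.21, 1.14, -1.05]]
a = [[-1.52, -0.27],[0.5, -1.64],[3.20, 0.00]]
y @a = [[-3.21, 1.43], [-4.63, -2.2]]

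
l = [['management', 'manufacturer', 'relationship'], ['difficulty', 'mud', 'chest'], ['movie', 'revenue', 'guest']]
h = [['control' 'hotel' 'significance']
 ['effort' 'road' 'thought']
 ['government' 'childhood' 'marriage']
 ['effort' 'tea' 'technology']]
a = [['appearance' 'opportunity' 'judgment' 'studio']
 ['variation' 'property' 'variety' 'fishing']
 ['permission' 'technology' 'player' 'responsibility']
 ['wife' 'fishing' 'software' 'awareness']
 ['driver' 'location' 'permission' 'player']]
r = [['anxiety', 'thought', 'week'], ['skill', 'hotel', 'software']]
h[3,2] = 'technology'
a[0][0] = 'appearance'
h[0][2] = 'significance'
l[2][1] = 'revenue'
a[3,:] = ['wife', 'fishing', 'software', 'awareness']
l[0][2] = 'relationship'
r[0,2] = 'week'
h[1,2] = 'thought'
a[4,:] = ['driver', 'location', 'permission', 'player']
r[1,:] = ['skill', 'hotel', 'software']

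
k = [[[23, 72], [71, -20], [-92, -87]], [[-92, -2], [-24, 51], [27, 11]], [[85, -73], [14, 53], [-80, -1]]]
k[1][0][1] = -2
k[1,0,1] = -2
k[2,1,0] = 14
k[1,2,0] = 27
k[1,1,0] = -24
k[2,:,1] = [-73, 53, -1]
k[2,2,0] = -80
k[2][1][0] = 14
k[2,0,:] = [85, -73]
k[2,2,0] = -80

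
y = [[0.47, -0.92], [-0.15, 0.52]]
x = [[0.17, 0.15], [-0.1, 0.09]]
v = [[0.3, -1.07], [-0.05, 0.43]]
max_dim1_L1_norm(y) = 1.39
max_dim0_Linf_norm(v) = 1.07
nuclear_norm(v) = 1.25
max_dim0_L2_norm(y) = 1.06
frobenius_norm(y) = 1.17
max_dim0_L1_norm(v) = 1.5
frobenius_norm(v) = 1.19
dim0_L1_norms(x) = [0.27, 0.24]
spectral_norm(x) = 0.23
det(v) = 0.08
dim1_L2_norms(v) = [1.11, 0.43]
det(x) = 0.03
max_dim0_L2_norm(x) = 0.2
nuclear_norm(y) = 1.25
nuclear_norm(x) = 0.36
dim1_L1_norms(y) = [1.39, 0.67]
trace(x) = 0.26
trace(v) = 0.73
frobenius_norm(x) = 0.26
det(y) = 0.11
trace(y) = 0.99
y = v + x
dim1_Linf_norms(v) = [1.07, 0.43]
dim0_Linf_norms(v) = [0.3, 1.07]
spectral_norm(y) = 1.16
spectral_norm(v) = 1.19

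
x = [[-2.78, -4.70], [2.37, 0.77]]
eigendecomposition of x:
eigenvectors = [[0.82+0.00j,  (0.82-0j)], [-0.31-0.49j,  -0.31+0.49j]]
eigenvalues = [(-1+2.83j), (-1-2.83j)]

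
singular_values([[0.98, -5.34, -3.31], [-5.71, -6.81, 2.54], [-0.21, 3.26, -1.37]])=[10.15, 5.61, 1.97]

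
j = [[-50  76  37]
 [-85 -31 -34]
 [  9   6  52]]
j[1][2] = -34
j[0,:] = [-50, 76, 37]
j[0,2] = 37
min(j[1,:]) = -85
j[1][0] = -85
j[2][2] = 52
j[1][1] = -31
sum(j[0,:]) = 63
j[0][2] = 37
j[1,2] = -34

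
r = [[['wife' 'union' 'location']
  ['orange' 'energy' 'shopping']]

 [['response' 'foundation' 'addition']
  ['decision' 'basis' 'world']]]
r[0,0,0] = 'wife'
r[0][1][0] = 'orange'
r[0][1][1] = 'energy'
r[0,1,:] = ['orange', 'energy', 'shopping']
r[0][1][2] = 'shopping'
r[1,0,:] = ['response', 'foundation', 'addition']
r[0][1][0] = 'orange'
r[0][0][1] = 'union'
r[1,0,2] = 'addition'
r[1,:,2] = ['addition', 'world']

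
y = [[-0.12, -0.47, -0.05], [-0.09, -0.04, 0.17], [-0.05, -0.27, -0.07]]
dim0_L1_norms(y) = [0.26, 0.78, 0.29]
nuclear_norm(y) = 0.76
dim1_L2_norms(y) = [0.49, 0.2, 0.28]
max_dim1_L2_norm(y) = 0.49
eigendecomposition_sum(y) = [[(-0+0j), 0.00-0.00j, -0j], [-0j, (-0+0j), (-0+0j)], [-0.00+0.00j, -0j, -0j]] + [[-0.06-0.37j,(-0.24-0.28j),-0.03+0.61j], [-0.05+0.04j,(-0.02+0.05j),0.09-0.04j], [(-0.02-0.23j),-0.14-0.18j,-0.04+0.38j]] + [[-0.06+0.37j, -0.24+0.28j, -0.03-0.61j], [(-0.05-0.04j), (-0.02-0.05j), (0.09+0.04j)], [-0.02+0.23j, (-0.14+0.18j), (-0.04-0.38j)]]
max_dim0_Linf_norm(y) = 0.47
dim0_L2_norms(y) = [0.16, 0.54, 0.19]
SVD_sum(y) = [[-0.12, -0.47, -0.06], [-0.01, -0.04, -0.0], [-0.07, -0.27, -0.03]] + [[-0.0,-0.0,0.01], [-0.08,-0.00,0.17], [0.02,0.00,-0.04]] + [[-0.00, 0.0, -0.00], [0.0, -0.00, 0.00], [0.0, -0.0, 0.00]]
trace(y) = -0.23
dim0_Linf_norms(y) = [0.12, 0.47, 0.17]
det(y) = -0.00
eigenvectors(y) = [[(0.88+0j), (-0.85+0j), -0.85-0.00j], [(-0.27+0j), 0.06+0.11j, (0.06-0.11j)], [0.40+0.00j, (-0.52-0.03j), -0.52+0.03j]]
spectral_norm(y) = 0.56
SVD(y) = [[-0.86,-0.04,-0.5],[-0.07,-0.98,0.20],[-0.5,0.21,0.84]] @ diag([0.5638968858521126, 0.19677474785985952, 2.7036607355669975e-05]) @ [[0.24, 0.96, 0.12], [0.42, 0.01, -0.91], [0.88, -0.27, 0.40]]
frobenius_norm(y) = 0.60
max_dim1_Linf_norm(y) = 0.47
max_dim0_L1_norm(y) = 0.78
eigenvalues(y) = [(-0+0j), (-0.11+0.06j), (-0.11-0.06j)]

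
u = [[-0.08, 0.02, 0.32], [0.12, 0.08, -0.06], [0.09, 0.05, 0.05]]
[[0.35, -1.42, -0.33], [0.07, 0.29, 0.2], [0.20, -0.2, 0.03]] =u @[[1.45,0.16,0.19], [-0.17,0.11,1.36], [1.46,-4.42,-1.07]]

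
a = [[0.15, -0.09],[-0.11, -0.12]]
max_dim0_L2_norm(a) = 0.19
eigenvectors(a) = [[0.94, 0.28], [-0.34, 0.96]]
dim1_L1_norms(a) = [0.24, 0.23]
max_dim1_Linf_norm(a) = 0.15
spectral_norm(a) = 0.19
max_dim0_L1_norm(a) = 0.26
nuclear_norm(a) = 0.34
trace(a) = 0.03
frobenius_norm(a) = 0.24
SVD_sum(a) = [[0.15, -0.0], [-0.11, 0.0]] + [[-0.0, -0.09], [-0.0, -0.12]]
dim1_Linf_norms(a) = [0.15, 0.12]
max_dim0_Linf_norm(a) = 0.15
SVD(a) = [[-0.82, 0.58],[0.58, 0.82]] @ diag([0.1860307325414344, 0.14997521978679446]) @ [[-1.00, 0.02], [-0.02, -1.00]]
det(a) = -0.03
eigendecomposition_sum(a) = [[0.16, -0.05], [-0.06, 0.02]] + [[-0.01, -0.04], [-0.05, -0.14]]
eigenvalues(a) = [0.18, -0.15]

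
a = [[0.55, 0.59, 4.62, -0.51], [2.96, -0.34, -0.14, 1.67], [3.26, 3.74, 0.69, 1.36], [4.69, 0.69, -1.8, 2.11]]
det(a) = -38.181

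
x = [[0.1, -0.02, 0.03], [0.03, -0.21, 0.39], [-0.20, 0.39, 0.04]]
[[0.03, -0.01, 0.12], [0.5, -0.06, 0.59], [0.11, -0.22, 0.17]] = x@[[-0.06, -0.09, 0.76],[0.12, -0.56, 0.63],[1.35, -0.46, 1.79]]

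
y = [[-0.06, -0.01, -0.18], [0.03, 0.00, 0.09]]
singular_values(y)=[0.21, 0.0]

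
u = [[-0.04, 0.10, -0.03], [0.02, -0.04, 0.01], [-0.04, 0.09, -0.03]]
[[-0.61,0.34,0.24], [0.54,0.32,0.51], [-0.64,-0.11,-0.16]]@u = [[0.02, -0.05, 0.01],[-0.04, 0.09, -0.03],[0.03, -0.07, 0.02]]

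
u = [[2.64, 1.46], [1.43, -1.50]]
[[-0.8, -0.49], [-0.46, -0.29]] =u @[[-0.31, -0.19], [0.01, 0.01]]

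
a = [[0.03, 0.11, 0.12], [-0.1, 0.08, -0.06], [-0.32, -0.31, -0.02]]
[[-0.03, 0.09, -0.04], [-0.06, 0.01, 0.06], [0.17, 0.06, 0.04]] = a @ [[-0.03, -0.38, -0.25], [-0.54, 0.16, 0.15], [0.25, 0.66, -0.45]]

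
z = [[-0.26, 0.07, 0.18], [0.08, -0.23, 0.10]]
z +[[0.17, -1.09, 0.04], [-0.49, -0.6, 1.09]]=[[-0.09, -1.02, 0.22], [-0.41, -0.83, 1.19]]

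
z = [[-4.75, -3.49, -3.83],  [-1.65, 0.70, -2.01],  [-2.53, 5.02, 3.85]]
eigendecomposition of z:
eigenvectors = [[0.96+0.00j,(-0.3-0.06j),(-0.3+0.06j)], [(0.26+0j),-0.30+0.29j,(-0.3-0.29j)], [0.11+0.00j,(0.86+0j),(0.86-0j)]]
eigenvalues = [(-6.15+0j), (2.97+1.86j), (2.97-1.86j)]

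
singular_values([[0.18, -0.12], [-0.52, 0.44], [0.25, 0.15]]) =[0.72, 0.27]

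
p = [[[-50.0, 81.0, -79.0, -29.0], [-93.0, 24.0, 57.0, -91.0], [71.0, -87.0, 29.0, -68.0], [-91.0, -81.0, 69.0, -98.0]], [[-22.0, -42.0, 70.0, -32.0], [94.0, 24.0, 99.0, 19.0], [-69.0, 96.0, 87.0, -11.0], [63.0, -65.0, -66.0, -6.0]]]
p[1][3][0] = 63.0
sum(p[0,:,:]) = -436.0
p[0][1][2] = 57.0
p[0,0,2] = -79.0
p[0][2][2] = 29.0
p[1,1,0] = 94.0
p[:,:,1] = [[81.0, 24.0, -87.0, -81.0], [-42.0, 24.0, 96.0, -65.0]]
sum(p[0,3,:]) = -201.0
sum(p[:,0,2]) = -9.0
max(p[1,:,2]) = 99.0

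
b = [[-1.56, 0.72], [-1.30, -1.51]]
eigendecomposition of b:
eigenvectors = [[-0.02+0.60j, -0.02-0.60j], [-0.80+0.00j, (-0.8-0j)]]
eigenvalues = [(-1.54+0.97j), (-1.54-0.97j)]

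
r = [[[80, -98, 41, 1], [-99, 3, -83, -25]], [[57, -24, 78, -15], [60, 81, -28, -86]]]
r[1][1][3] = -86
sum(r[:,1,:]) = -177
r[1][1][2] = -28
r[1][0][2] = 78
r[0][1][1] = 3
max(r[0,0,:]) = 80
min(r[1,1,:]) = -86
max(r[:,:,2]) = 78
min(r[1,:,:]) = -86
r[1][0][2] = 78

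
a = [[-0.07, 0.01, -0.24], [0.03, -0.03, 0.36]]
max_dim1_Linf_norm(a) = 0.36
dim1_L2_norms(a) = [0.25, 0.36]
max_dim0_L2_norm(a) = 0.43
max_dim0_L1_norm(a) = 0.6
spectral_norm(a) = 0.44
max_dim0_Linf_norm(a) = 0.36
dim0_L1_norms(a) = [0.1, 0.04, 0.6]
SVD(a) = [[-0.57,0.82], [0.82,0.57]] @ diag([0.4384406998622494, 0.04206842883090511]) @ [[0.15,-0.07,0.99], [-0.97,-0.21,0.13]]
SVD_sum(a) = [[-0.04, 0.02, -0.24], [0.05, -0.03, 0.36]] + [[-0.03,  -0.01,  0.00], [-0.02,  -0.00,  0.00]]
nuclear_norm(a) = 0.48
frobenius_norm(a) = 0.44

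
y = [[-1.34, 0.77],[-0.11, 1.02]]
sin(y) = [[-0.99, 0.60],[-0.09, 0.86]]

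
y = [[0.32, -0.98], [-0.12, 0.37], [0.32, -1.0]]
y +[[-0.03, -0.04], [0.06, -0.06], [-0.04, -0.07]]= [[0.29,-1.02], [-0.06,0.31], [0.28,-1.07]]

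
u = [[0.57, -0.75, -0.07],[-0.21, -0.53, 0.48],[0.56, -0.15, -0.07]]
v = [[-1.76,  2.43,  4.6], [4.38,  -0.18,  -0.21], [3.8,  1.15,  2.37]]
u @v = [[-4.55, 1.44, 2.61], [-0.13, 0.14, 0.28], [-1.91, 1.31, 2.44]]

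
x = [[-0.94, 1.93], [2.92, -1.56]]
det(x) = -4.169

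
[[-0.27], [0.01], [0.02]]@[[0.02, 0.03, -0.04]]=[[-0.01, -0.01, 0.01], [0.00, 0.0, -0.00], [0.0, 0.00, -0.0]]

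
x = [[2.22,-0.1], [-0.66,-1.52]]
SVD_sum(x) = [[2.07, 0.50], [-0.97, -0.23]] + [[0.15, -0.6], [0.31, -1.29]]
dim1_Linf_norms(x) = [2.22, 1.52]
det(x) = -3.44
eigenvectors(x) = [[0.98,0.03], [-0.17,1.0]]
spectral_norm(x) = 2.36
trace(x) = 0.70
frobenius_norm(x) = 2.77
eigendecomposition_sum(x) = [[2.23, -0.06], [-0.39, 0.01]] + [[-0.01, -0.04], [-0.27, -1.53]]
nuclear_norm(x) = 3.82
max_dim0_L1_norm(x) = 2.88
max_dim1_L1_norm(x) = 2.32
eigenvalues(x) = [2.24, -1.54]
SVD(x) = [[-0.91,0.42], [0.42,0.91]] @ diag([2.3564377616125762, 1.4600003683719778]) @ [[-0.97, -0.23],  [0.23, -0.97]]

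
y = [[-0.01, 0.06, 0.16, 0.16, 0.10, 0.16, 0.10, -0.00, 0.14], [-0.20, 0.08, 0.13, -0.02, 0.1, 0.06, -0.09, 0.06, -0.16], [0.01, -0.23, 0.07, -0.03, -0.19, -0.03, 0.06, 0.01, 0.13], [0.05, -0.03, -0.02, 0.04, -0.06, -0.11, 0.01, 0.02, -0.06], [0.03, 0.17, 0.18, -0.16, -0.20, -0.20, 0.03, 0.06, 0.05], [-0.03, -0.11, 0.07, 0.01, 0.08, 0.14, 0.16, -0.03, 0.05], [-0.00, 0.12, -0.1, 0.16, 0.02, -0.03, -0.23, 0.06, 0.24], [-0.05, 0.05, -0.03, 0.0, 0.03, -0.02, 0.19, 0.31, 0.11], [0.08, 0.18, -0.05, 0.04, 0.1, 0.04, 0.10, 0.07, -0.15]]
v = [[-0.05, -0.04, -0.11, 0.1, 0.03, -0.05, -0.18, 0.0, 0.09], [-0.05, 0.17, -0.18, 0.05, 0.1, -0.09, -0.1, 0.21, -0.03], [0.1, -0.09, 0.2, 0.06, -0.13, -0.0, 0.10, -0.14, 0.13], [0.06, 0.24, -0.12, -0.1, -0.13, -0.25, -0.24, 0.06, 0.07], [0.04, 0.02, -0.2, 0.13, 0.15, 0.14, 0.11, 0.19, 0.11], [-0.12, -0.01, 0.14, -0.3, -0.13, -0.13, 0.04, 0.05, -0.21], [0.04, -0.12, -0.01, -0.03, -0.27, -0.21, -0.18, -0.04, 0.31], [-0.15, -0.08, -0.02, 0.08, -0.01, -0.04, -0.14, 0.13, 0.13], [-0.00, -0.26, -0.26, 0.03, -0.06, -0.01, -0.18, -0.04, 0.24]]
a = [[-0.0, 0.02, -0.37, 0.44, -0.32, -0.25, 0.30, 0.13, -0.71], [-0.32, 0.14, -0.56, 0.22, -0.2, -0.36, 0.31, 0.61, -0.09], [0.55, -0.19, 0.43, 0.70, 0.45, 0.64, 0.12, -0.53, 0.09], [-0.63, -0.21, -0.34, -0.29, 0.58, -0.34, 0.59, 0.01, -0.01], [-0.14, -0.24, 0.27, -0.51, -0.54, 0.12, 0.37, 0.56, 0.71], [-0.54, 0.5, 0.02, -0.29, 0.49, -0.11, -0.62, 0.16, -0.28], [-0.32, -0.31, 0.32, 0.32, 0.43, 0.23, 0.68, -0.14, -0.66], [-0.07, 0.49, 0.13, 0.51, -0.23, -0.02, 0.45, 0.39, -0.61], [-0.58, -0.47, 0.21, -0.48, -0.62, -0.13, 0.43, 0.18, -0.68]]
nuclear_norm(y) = 2.60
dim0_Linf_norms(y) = [0.2, 0.23, 0.18, 0.16, 0.2, 0.2, 0.23, 0.31, 0.24]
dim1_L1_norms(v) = [0.65, 0.98, 0.95, 1.27, 1.09, 1.13, 1.21, 0.78, 1.08]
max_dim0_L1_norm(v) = 1.32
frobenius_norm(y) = 1.02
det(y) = 0.00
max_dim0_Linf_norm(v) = 0.31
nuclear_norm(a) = 8.95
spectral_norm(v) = 0.74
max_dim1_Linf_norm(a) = 0.71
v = a @ y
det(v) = -0.00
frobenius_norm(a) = 3.66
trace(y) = 0.05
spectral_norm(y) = 0.50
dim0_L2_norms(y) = [0.23, 0.39, 0.31, 0.29, 0.34, 0.32, 0.38, 0.34, 0.4]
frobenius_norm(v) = 1.23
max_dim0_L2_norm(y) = 0.4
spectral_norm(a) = 2.05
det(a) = -0.00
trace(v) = 0.43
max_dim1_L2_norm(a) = 1.39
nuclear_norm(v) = 2.82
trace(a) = 0.02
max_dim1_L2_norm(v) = 0.51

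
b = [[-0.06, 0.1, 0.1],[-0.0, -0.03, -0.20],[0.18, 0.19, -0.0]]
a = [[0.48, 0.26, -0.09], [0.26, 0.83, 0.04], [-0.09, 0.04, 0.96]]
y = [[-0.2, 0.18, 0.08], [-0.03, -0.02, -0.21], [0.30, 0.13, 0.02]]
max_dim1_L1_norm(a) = 1.13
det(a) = 0.31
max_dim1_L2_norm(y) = 0.33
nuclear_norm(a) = 2.27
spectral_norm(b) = 0.27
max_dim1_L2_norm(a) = 0.97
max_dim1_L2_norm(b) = 0.26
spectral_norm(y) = 0.36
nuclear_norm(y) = 0.80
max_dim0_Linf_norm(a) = 0.96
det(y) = -0.02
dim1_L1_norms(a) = [0.83, 1.13, 1.09]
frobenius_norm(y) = 0.48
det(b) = -0.01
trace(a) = 2.27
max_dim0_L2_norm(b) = 0.22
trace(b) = -0.09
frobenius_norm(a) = 1.41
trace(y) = -0.20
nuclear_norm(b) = 0.59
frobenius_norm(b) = 0.36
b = y @ a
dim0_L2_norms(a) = [0.55, 0.87, 0.97]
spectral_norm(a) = 0.98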